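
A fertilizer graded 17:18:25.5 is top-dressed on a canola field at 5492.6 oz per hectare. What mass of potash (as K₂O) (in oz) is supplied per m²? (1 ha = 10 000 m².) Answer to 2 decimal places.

K₂O per hectare = 5492.6 × 25.5% = 1400.61 oz.
Convert to per m²: 1400.61 × 0.0001 = 0.140061 oz.

0.14 oz K₂O per sq m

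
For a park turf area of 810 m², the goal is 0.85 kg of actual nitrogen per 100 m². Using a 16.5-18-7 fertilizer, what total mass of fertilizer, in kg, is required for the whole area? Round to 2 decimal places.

41.73 kg

Product per 100 m² = 0.85 / 16.5% = 5.15152 kg.
Total product = 5.15152 × 810 / 100 = 41.7273 kg.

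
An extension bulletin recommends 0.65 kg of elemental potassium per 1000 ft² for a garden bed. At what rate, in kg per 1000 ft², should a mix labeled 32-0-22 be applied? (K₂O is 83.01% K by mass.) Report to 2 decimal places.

As K₂O: 0.65 / 0.8301 = 0.783038 kg per 1000 ft².
Product per 1000 ft² = 0.783038 / 22% = 3.55926 kg.

3.56 kg of product per thousand sq ft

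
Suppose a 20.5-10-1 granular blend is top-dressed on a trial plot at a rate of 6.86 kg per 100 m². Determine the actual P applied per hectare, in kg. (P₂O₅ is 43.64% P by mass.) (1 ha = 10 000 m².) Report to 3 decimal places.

P₂O₅ per 100 m² = 6.86 × 10% = 0.686 kg.
Elemental P = 0.686 × 0.4364 = 0.29937 kg per 100 m².
Convert to per hectare: 0.29937 × 100 = 29.93704 kg.

29.937 kg P per hectare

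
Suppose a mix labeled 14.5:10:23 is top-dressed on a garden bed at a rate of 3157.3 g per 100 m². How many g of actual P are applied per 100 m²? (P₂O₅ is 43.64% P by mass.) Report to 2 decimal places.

P₂O₅ per 100 m² = 3157.3 × 10% = 315.73 g.
Elemental P = 315.73 × 0.4364 = 137.7846 g per 100 m².

137.78 g P per hundred sq m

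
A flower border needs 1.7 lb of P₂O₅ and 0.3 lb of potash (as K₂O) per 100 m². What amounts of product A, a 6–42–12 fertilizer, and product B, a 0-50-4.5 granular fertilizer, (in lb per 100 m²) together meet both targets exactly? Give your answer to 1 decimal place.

Per-100 m² balance (a = product A, b = product B):
P₂O₅: 0.42·a + 0.5·b = 1.7
K₂O: 0.12·a + 0.045·b = 0.3
Solving simultaneously: a = 1.78832, b = 1.89781.

1.8 lb product A, 1.9 lb product B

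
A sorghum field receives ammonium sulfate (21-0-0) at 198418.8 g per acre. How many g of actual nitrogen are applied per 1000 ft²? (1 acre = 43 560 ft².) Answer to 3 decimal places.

956.564 g N per thousand sq ft

nitrogen per acre = 198418.8 × 21% = 41667.9 g.
Convert to per 1000 ft²: 41667.9 × 0.0229568 = 956.56446 g.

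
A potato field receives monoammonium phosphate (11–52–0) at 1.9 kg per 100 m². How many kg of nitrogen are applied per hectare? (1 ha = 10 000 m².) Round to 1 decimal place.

20.9 kg N per hectare

nitrogen per 100 m² = 1.9 × 11% = 0.209 kg.
Convert to per hectare: 0.209 × 100 = 20.9 kg.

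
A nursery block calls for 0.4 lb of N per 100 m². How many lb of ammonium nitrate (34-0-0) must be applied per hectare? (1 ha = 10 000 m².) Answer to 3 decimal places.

Product per 100 m² = 0.4 / 34% = 1.17647 lb.
Convert to per hectare: 1.17647 × 100 = 117.6471 lb.

117.647 lb of product per hectare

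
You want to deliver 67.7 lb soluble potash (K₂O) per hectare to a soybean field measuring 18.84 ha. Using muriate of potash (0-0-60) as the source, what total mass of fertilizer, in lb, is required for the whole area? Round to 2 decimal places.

Product per hectare = 67.7 / 60% = 112.833 lb.
Total product = 112.833 × 18.84 = 2125.78 lb.

2125.78 lb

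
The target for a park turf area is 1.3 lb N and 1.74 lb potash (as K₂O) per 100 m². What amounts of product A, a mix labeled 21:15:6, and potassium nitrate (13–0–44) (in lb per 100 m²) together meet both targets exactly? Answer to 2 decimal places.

Per-100 m² balance (a = product A, b = potassium nitrate):
N: 0.21·a + 0.13·b = 1.3
K₂O: 0.06·a + 0.44·b = 1.74
Eliminate b: (row1) − 0.13/0.44·(row2) → 0.192273·a = 0.785909, so a = 4.08747.
Then b = (1.74 − 0.06·4.08747) / 0.44 = 3.39716.

4.09 lb product A, 3.40 lb potassium nitrate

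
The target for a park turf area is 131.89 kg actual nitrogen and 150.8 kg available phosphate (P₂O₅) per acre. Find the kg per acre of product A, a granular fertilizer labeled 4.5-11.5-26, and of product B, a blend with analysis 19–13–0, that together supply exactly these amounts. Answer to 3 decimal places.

Per-acre balance (a = product A, b = product B):
N: 0.045·a + 0.19·b = 131.89
P₂O₅: 0.115·a + 0.13·b = 150.8
Eliminate b: (row1) − 0.19/0.13·(row2) → -0.123077·a = -88.51, so a = 719.1438.
Then b = (150.8 − 0.115·719.1438) / 0.13 = 523.8344.

719.144 kg product A, 523.834 kg product B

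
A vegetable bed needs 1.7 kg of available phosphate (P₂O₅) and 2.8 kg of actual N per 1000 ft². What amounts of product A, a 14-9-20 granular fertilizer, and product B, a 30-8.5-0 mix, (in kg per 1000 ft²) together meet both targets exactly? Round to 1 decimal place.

18.0 kg product A, 0.9 kg product B

Per-1000 ft² balance (a = product A, b = product B):
P₂O₅: 0.09·a + 0.085·b = 1.7
N: 0.14·a + 0.3·b = 2.8
Solving simultaneously: a = 18.0132, b = 0.927152.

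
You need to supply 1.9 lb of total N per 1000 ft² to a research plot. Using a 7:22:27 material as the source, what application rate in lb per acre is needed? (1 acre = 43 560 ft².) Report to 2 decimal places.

Product per 1000 ft² = 1.9 / 7% = 27.1429 lb.
Convert to per acre: 27.1429 × 43.56 = 1182.343 lb.

1182.34 lb of product per acre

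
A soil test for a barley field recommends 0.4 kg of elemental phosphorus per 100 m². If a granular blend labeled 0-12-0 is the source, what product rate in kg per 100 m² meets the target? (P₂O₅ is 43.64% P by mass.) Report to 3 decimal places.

As P₂O₅: 0.4 / 0.4364 = 0.91659 kg per 100 m².
Product per 100 m² = 0.91659 / 12% = 7.63825 kg.

7.638 kg of product per hundred sq m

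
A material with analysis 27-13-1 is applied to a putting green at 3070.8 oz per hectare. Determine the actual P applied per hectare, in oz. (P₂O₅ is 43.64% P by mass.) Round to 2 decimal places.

174.21 oz P per hectare

P₂O₅ per hectare = 3070.8 × 13% = 399.204 oz.
Elemental P = 399.204 × 0.4364 = 174.213 oz per hectare.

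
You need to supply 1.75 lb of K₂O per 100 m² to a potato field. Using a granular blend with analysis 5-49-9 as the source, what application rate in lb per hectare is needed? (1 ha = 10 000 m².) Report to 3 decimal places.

Product per 100 m² = 1.75 / 9% = 19.4444 lb.
Convert to per hectare: 19.4444 × 100 = 1944.4444 lb.

1944.444 lb of product per hectare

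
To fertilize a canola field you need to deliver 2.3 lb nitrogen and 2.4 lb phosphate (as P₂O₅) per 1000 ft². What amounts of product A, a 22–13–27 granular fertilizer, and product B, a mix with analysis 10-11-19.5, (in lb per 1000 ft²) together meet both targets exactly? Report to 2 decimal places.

With a, b = lb per 1000 ft² of product A and product B:
N: 0.22·a + 0.1·b = 2.3
P₂O₅: 0.13·a + 0.11·b = 2.4
Solving simultaneously: a = 1.16071, b = 20.4464.

1.16 lb product A, 20.45 lb product B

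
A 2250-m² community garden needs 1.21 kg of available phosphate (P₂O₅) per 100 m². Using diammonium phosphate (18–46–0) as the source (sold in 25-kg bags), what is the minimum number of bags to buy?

3 bags

Product per 100 m² = 1.21 / 46% = 2.63043 kg.
Total product = 2.63043 × 2250 / 100 = 59.1848 kg.
Bags = ⌈59.1848 / 25⌉ = 3.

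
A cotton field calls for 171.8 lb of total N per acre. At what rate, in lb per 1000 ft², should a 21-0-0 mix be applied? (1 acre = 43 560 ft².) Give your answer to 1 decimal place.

18.8 lb of product per thousand sq ft

Product per acre = 171.8 / 21% = 818.095 lb.
Convert to per 1000 ft²: 818.095 × 0.0229568 = 18.7809 lb.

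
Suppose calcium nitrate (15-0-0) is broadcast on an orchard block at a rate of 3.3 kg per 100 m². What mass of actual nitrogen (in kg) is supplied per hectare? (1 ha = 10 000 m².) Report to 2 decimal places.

49.50 kg N per hectare

nitrogen per 100 m² = 3.3 × 15% = 0.495 kg.
Convert to per hectare: 0.495 × 100 = 49.5 kg.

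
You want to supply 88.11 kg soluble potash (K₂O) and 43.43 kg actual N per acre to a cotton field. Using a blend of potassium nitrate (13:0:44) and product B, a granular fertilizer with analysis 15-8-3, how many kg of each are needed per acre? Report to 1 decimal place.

Per-acre balance (a = potassium nitrate, b = product B):
K₂O: 0.44·a + 0.03·b = 88.11
N: 0.13·a + 0.15·b = 43.43
From row1: a = (88.11 − 0.03·b) / 0.44.
Into row2: 0.13·(88.11 − 0.03·b)/0.44 + 0.15·b = 43.43 → b = 123.267, a = 191.845.

191.8 kg potassium nitrate, 123.3 kg product B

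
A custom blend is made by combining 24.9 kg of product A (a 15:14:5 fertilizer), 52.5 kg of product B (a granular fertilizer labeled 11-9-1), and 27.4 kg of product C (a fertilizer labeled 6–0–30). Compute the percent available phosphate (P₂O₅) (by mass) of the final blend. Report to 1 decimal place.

Total mass = 24.9 + 52.5 + 27.4 = 104.8 kg.
P₂O₅ mass = 14%×24.9 + 9%×52.5 + 0%×27.4 = 8.211 kg.
% P₂O₅ = 8.211 / 104.8 = 7.83492%.

7.8% P₂O₅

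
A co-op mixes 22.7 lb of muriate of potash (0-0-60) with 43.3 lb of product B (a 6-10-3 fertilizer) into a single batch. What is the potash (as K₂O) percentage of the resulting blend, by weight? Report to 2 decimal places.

Total mass = 22.7 + 43.3 = 66 lb.
K₂O mass = 60%×22.7 + 3%×43.3 = 14.919 lb.
% K₂O = 14.919 / 66 = 22.6045%.

22.60% K₂O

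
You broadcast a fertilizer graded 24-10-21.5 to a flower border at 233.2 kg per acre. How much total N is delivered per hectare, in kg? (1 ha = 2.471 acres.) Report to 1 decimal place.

138.3 kg N per hectare

nitrogen per acre = 233.2 × 24% = 55.968 kg.
Convert to per hectare: 55.968 × 2.471 = 138.297 kg.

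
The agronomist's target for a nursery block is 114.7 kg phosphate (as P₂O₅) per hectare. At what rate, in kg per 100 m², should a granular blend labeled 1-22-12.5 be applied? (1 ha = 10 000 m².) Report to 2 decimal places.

Product per hectare = 114.7 / 22% = 521.364 kg.
Convert to per 100 m²: 521.364 × 0.01 = 5.21364 kg.

5.21 kg of product per hundred sq m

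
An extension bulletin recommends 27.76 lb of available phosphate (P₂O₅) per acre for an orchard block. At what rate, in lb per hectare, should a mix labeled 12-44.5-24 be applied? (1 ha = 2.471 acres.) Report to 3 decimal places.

154.146 lb of product per hectare

Product per acre = 27.76 / 44.5% = 62.382 lb.
Convert to per hectare: 62.382 × 2.471 = 154.14598 lb.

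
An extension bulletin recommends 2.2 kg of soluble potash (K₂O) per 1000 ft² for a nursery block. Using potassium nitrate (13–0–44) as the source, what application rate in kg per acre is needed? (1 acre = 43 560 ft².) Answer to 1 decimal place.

217.8 kg of product per acre

Product per 1000 ft² = 2.2 / 44% = 5 kg.
Convert to per acre: 5 × 43.56 = 217.8 kg.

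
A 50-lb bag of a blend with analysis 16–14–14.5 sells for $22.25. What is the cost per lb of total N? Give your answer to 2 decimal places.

$2.78 per lb N

N in bag = 50 × 16% = 8 lb.
Cost per lb N = $22.25 / 8 = $2.7812.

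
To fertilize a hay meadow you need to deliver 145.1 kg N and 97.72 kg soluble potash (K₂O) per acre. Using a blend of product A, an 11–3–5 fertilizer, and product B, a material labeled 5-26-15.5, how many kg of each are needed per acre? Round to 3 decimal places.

1209.931 kg product A, 240.151 kg product B

With a, b = kg per acre of product A and product B:
N: 0.11·a + 0.05·b = 145.1
K₂O: 0.05·a + 0.155·b = 97.72
Eliminate a: (row1) − 0.11/0.05·(row2) → -0.291·b = -69.884, so b = 240.1512.
Back-substitute: a = (145.1 − 0.05·240.1512) / 0.11 = 1209.9313.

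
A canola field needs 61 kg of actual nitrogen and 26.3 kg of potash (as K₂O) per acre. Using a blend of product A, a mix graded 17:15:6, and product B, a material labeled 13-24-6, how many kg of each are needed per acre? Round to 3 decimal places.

Per-acre balance (a = product A, b = product B):
N: 0.17·a + 0.13·b = 61
K₂O: 0.06·a + 0.06·b = 26.3
Eliminate a: (row1) − 0.17/0.06·(row2) → -0.04·b = -13.5167, so b = 337.9167.
Back-substitute: a = (61 − 0.13·337.9167) / 0.17 = 100.4167.

100.417 kg product A, 337.917 kg product B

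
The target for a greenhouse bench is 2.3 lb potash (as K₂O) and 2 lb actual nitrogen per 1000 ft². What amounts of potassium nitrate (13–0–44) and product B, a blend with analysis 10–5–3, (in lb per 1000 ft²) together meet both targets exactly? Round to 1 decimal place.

4.2 lb potassium nitrate, 14.5 lb product B

With a, b = lb per 1000 ft² of potassium nitrate and product B:
K₂O: 0.44·a + 0.03·b = 2.3
N: 0.13·a + 0.1·b = 2
Eliminate a: (row1) − 0.44/0.13·(row2) → -0.308462·b = -4.46923, so b = 14.4888.
Back-substitute: a = (2.3 − 0.03·14.4888) / 0.44 = 4.2394.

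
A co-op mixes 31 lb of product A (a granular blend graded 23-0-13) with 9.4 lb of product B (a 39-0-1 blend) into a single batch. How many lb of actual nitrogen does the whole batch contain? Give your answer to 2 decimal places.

10.80 lb N

N mass = 23%×31 + 39%×9.4 = 10.796 lb.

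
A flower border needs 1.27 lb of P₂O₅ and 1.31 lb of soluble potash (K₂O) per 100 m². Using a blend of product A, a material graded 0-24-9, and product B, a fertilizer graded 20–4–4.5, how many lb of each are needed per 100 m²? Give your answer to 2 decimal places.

0.66 lb product A, 27.79 lb product B

Let a = lb of product A, b = lb of product B (per 100 m²).
P₂O₅: 0.24·a + 0.04·b = 1.27
K₂O: 0.09·a + 0.045·b = 1.31
Eliminate a: (row1) − 0.24/0.09·(row2) → -0.08·b = -2.22333, so b = 27.7917.
Back-substitute: a = (1.27 − 0.04·27.7917) / 0.24 = 0.659722.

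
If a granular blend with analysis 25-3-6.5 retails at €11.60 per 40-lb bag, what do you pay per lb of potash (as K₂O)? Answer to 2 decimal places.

K₂O in bag = 40 × 6.5% = 2.6 lb.
Cost per lb K₂O = €11.60 / 2.6 = €4.4615.

€4.46 per lb K₂O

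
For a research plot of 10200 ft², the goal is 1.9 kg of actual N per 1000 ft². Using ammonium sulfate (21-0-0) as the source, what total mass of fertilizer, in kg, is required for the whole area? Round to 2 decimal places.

Product per 1000 ft² = 1.9 / 21% = 9.04762 kg.
Total product = 9.04762 × 10200 / 1000 = 92.2857 kg.

92.29 kg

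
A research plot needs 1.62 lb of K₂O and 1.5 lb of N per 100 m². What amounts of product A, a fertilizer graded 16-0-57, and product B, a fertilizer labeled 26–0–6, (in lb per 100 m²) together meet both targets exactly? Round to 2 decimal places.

2.39 lb product A, 4.30 lb product B

With a, b = lb per 100 m² of product A and product B:
K₂O: 0.57·a + 0.06·b = 1.62
N: 0.16·a + 0.26·b = 1.5
Solving simultaneously: a = 2.38961, b = 4.2987.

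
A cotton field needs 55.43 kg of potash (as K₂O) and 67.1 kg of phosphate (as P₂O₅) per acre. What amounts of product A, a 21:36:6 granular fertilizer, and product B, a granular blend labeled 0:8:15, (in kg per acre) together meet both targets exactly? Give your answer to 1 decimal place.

114.4 kg product A, 323.8 kg product B

Per-acre balance (a = product A, b = product B):
K₂O: 0.06·a + 0.15·b = 55.43
P₂O₅: 0.36·a + 0.08·b = 67.1
From row1: a = (55.43 − 0.15·b) / 0.06.
Into row2: 0.36·(55.43 − 0.15·b)/0.06 + 0.08·b = 67.1 → b = 323.756, a = 114.443.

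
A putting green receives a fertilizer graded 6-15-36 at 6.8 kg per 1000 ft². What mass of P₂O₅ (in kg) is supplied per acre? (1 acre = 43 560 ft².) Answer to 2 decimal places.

P₂O₅ per 1000 ft² = 6.8 × 15% = 1.02 kg.
Convert to per acre: 1.02 × 43.56 = 44.4312 kg.

44.43 kg P₂O₅ per acre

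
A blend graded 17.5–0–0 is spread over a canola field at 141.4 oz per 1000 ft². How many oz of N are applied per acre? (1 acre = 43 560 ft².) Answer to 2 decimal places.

nitrogen per 1000 ft² = 141.4 × 17.5% = 24.745 oz.
Convert to per acre: 24.745 × 43.56 = 1077.892 oz.

1077.89 oz N per acre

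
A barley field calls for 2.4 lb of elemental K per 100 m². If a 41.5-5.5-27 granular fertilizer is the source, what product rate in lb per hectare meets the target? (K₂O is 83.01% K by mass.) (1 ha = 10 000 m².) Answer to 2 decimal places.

As K₂O: 2.4 / 0.8301 = 2.89122 lb per 100 m².
Product per 100 m² = 2.89122 / 27% = 10.7082 lb.
Convert to per hectare: 10.7082 × 100 = 1070.821 lb.

1070.82 lb of product per hectare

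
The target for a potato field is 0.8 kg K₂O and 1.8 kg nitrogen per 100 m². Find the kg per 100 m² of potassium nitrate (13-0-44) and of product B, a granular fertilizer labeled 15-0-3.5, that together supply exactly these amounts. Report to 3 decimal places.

0.928 kg potassium nitrate, 11.196 kg product B

Let a = kg of potassium nitrate, b = kg of product B (per 100 m²).
K₂O: 0.44·a + 0.035·b = 0.8
N: 0.13·a + 0.15·b = 1.8
Eliminate a: (row1) − 0.44/0.13·(row2) → -0.472692·b = -5.29231, so b = 11.1961.
Back-substitute: a = (0.8 − 0.035·11.1961) / 0.44 = 0.927583.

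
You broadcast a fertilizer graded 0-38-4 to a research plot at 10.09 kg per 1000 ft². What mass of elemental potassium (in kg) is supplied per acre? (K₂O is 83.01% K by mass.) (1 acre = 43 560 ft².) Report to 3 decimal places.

14.594 kg K per acre

K₂O per 1000 ft² = 10.09 × 4% = 0.4036 kg.
Elemental K = 0.4036 × 0.8301 = 0.335028 kg per 1000 ft².
Convert to per acre: 0.335028 × 43.56 = 14.5938 kg.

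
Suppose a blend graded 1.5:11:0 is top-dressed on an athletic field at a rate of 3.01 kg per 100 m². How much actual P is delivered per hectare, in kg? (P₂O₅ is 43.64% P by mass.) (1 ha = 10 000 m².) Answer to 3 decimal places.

P₂O₅ per 100 m² = 3.01 × 11% = 0.3311 kg.
Elemental P = 0.3311 × 0.4364 = 0.144492 kg per 100 m².
Convert to per hectare: 0.144492 × 100 = 14.4492 kg.

14.449 kg P per hectare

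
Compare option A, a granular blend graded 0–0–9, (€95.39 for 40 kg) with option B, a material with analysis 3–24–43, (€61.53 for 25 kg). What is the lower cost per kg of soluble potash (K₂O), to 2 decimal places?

€5.72 per kg K₂O (option B)

option A: K₂O per bag = 40 × 9% = 3.6 kg; cost = 95.39 / 3.6 = €26.4972/kg K₂O.
option B: K₂O per bag = 25 × 43% = 10.75 kg; cost = 61.53 / 10.75 = €5.7237/kg K₂O.
option B is cheaper.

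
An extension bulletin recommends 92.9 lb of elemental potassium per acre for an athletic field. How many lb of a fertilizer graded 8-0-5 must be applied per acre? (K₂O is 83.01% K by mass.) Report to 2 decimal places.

As K₂O: 92.9 / 0.8301 = 111.914 lb per acre.
Product per acre = 111.914 / 5% = 2238.2845 lb.

2238.28 lb of product per acre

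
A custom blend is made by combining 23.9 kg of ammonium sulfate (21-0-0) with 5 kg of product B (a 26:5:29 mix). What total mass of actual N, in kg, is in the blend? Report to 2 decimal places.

6.32 kg N

N mass = 21%×23.9 + 26%×5 = 6.319 kg.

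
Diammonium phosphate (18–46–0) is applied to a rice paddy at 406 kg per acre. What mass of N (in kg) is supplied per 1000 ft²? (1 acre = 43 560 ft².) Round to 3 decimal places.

1.678 kg N per thousand sq ft

nitrogen per acre = 406 × 18% = 73.08 kg.
Convert to per 1000 ft²: 73.08 × 0.0229568 = 1.67769 kg.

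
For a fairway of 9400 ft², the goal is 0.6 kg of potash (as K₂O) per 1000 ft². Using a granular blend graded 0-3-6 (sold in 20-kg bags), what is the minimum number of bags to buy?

Product per 1000 ft² = 0.6 / 6% = 10 kg.
Total product = 10 × 9400 / 1000 = 94 kg.
Bags = ⌈94 / 20⌉ = 5.

5 bags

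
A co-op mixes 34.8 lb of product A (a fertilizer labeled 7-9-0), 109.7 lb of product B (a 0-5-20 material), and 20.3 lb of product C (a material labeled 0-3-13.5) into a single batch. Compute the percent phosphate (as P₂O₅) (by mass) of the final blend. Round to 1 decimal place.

5.6% P₂O₅

Total mass = 34.8 + 109.7 + 20.3 = 164.8 lb.
P₂O₅ mass = 9%×34.8 + 5%×109.7 + 3%×20.3 = 9.226 lb.
% P₂O₅ = 9.226 / 164.8 = 5.5983%.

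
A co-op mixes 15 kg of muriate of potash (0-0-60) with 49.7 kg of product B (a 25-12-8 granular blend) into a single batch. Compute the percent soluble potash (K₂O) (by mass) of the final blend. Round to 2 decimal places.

Total mass = 15 + 49.7 = 64.7 kg.
K₂O mass = 60%×15 + 8%×49.7 = 12.976 kg.
% K₂O = 12.976 / 64.7 = 20.0556%.

20.06% K₂O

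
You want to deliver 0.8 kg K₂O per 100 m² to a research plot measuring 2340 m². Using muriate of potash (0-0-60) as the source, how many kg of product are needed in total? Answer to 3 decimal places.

Product per 100 m² = 0.8 / 60% = 1.33333 kg.
Total product = 1.33333 × 2340 / 100 = 31.2 kg.

31.200 kg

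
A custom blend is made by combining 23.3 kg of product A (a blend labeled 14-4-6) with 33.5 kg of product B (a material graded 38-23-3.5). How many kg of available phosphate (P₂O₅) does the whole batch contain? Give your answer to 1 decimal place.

8.6 kg P₂O₅

P₂O₅ mass = 4%×23.3 + 23%×33.5 = 8.637 kg.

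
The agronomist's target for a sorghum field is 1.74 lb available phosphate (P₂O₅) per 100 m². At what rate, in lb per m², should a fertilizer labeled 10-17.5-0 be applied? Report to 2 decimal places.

0.10 lb of product per sq m

Product per 100 m² = 1.74 / 17.5% = 9.94286 lb.
Convert to per m²: 9.94286 × 0.01 = 0.0994286 lb.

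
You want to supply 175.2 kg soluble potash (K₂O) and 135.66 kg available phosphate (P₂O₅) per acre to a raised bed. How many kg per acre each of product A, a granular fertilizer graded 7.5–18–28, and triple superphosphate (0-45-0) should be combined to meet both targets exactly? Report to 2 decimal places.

625.71 kg product A, 51.18 kg triple superphosphate

Let a = kg of product A, b = kg of triple superphosphate (per acre).
K₂O: 0.28·a + 0·b = 175.2
P₂O₅: 0.18·a + 0.45·b = 135.66
Solving simultaneously: a = 625.714, b = 51.181.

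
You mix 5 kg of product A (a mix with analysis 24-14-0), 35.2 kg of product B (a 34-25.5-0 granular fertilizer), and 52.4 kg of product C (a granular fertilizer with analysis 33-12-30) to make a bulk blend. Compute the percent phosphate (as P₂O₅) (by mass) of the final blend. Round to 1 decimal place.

17.2% P₂O₅

Total mass = 5 + 35.2 + 52.4 = 92.6 kg.
P₂O₅ mass = 14%×5 + 25.5%×35.2 + 12%×52.4 = 15.964 kg.
% P₂O₅ = 15.964 / 92.6 = 17.2397%.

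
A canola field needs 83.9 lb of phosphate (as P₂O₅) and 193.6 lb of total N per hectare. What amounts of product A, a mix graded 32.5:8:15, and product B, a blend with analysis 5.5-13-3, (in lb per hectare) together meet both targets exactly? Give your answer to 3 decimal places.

With a, b = lb per hectare of product A and product B:
P₂O₅: 0.08·a + 0.13·b = 83.9
N: 0.325·a + 0.055·b = 193.6
From row1: a = (83.9 − 0.13·b) / 0.08.
Into row2: 0.325·(83.9 − 0.13·b)/0.08 + 0.055·b = 193.6 → b = 311.2153, a = 543.0251.

543.025 lb product A, 311.215 lb product B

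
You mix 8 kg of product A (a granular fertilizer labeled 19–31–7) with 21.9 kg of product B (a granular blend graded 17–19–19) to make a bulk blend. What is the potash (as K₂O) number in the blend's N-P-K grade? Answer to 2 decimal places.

Total mass = 8 + 21.9 = 29.9 kg.
K₂O mass = 7%×8 + 19%×21.9 = 4.721 kg.
% K₂O = 4.721 / 29.9 = 15.7893%.

15.79% K₂O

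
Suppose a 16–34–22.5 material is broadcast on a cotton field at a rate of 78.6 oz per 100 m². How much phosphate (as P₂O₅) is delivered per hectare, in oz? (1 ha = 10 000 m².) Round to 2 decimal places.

P₂O₅ per 100 m² = 78.6 × 34% = 26.724 oz.
Convert to per hectare: 26.724 × 100 = 2672.4 oz.

2672.40 oz P₂O₅ per hectare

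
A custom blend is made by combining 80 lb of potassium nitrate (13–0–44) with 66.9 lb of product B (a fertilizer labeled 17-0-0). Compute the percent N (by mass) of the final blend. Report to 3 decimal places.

Total mass = 80 + 66.9 = 146.9 lb.
N mass = 13%×80 + 17%×66.9 = 21.773 lb.
% N = 21.773 / 146.9 = 14.8216%.

14.822% N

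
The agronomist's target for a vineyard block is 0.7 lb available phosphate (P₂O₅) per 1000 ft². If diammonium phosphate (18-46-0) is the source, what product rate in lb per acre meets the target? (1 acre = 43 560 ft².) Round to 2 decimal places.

66.29 lb of product per acre

Product per 1000 ft² = 0.7 / 46% = 1.52174 lb.
Convert to per acre: 1.52174 × 43.56 = 66.287 lb.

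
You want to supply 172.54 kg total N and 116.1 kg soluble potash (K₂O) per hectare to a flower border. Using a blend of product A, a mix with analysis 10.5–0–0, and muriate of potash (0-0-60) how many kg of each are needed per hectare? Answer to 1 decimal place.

1643.2 kg product A, 193.5 kg muriate of potash

Per-hectare balance (a = product A, b = muriate of potash):
N: 0.105·a + 0·b = 172.54
K₂O: 0·a + 0.6·b = 116.1
Solving simultaneously: a = 1643.24, b = 193.5.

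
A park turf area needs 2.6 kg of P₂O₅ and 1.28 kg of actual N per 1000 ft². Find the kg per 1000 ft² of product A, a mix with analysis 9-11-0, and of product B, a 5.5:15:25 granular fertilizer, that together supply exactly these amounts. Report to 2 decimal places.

With a, b = kg per 1000 ft² of product A and product B:
P₂O₅: 0.11·a + 0.15·b = 2.6
N: 0.09·a + 0.055·b = 1.28
From row1: a = (2.6 − 0.15·b) / 0.11.
Into row2: 0.09·(2.6 − 0.15·b)/0.11 + 0.055·b = 1.28 → b = 12.5101, a = 6.57718.

6.58 kg product A, 12.51 kg product B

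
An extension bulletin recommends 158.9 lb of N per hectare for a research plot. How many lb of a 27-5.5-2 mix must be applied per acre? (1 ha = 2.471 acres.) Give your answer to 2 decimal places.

Product per hectare = 158.9 / 27% = 588.519 lb.
Convert to per acre: 588.519 × 0.404694 = 238.1702 lb.

238.17 lb of product per acre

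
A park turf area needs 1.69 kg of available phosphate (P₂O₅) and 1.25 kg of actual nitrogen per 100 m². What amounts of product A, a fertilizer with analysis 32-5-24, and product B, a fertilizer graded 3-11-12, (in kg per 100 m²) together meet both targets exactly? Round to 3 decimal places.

2.576 kg product A, 14.193 kg product B

With a, b = kg per 100 m² of product A and product B:
P₂O₅: 0.05·a + 0.11·b = 1.69
N: 0.32·a + 0.03·b = 1.25
Eliminate a: (row1) − 0.05/0.32·(row2) → 0.105313·b = 1.49469, so b = 14.1929.
Back-substitute: a = (1.69 − 0.11·14.1929) / 0.05 = 2.57567.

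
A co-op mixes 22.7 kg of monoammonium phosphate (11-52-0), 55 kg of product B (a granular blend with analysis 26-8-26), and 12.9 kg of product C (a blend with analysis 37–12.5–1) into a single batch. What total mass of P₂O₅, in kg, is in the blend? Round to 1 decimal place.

P₂O₅ mass = 52%×22.7 + 8%×55 + 12.5%×12.9 = 17.8165 kg.

17.8 kg P₂O₅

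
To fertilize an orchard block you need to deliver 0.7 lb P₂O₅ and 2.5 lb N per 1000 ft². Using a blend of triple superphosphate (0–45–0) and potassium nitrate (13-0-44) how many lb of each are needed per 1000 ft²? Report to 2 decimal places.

1.56 lb triple superphosphate, 19.23 lb potassium nitrate

With a, b = lb per 1000 ft² of triple superphosphate and potassium nitrate:
P₂O₅: 0.45·a + 0·b = 0.7
N: 0·a + 0.13·b = 2.5
Solving simultaneously: a = 1.55556, b = 19.2308.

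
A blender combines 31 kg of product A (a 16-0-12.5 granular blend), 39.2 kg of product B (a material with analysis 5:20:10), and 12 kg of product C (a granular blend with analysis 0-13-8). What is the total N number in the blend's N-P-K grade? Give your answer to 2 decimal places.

Total mass = 31 + 39.2 + 12 = 82.2 kg.
N mass = 16%×31 + 5%×39.2 + 0%×12 = 6.92 kg.
% N = 6.92 / 82.2 = 8.41849%.

8.42% N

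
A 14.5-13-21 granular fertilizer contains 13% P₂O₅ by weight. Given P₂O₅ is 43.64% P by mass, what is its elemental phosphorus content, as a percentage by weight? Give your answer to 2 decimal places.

5.67% P

%P = 13 × 0.4364 = 5.6732%.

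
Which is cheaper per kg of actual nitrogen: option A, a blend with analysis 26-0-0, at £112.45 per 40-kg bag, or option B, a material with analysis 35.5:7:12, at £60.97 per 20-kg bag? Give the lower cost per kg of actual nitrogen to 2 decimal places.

option A: N per bag = 40 × 26% = 10.4 kg; cost = 112.45 / 10.4 = £10.8125/kg N.
option B: N per bag = 20 × 35.5% = 7.1 kg; cost = 60.97 / 7.1 = £8.5873/kg N.
option B is cheaper.

£8.59 per kg N (option B)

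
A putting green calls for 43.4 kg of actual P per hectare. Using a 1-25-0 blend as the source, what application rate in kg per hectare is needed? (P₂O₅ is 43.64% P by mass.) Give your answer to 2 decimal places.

397.80 kg of product per hectare

As P₂O₅: 43.4 / 0.4364 = 99.45 kg per hectare.
Product per hectare = 99.45 / 25% = 397.8002 kg.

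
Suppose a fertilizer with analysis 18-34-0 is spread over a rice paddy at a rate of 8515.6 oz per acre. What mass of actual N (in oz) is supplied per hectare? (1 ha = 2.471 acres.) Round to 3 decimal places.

3787.569 oz N per hectare

nitrogen per acre = 8515.6 × 18% = 1532.81 oz.
Convert to per hectare: 1532.81 × 2.471 = 3787.5686 oz.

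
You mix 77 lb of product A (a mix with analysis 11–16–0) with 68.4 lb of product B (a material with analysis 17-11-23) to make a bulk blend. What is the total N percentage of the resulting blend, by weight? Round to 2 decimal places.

Total mass = 77 + 68.4 = 145.4 lb.
N mass = 11%×77 + 17%×68.4 = 20.098 lb.
% N = 20.098 / 145.4 = 13.8226%.

13.82% N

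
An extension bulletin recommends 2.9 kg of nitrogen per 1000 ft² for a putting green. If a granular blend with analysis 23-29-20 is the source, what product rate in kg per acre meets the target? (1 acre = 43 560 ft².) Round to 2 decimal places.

Product per 1000 ft² = 2.9 / 23% = 12.6087 kg.
Convert to per acre: 12.6087 × 43.56 = 549.2348 kg.

549.23 kg of product per acre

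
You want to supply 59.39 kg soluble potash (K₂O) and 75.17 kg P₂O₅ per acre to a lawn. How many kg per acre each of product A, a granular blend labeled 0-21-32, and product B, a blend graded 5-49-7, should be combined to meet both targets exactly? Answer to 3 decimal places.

167.764 kg product A, 81.510 kg product B

Let a = kg of product A, b = kg of product B (per acre).
K₂O: 0.32·a + 0.07·b = 59.39
P₂O₅: 0.21·a + 0.49·b = 75.17
From row1: a = (59.39 − 0.07·b) / 0.32.
Into row2: 0.21·(59.39 − 0.07·b)/0.32 + 0.49·b = 75.17 → b = 81.5095, a = 167.7635.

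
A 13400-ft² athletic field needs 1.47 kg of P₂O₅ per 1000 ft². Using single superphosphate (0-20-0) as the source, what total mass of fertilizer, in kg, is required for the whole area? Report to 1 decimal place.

98.5 kg

Product per 1000 ft² = 1.47 / 20% = 7.35 kg.
Total product = 7.35 × 13400 / 1000 = 98.49 kg.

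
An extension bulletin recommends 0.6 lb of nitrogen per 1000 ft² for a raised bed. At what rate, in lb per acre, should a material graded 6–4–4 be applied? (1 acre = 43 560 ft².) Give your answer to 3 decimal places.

Product per 1000 ft² = 0.6 / 6% = 10 lb.
Convert to per acre: 10 × 43.56 = 435.6 lb.

435.600 lb of product per acre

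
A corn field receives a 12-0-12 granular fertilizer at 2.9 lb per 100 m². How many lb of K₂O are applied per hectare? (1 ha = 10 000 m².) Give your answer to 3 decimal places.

K₂O per 100 m² = 2.9 × 12% = 0.348 lb.
Convert to per hectare: 0.348 × 100 = 34.8 lb.

34.800 lb K₂O per hectare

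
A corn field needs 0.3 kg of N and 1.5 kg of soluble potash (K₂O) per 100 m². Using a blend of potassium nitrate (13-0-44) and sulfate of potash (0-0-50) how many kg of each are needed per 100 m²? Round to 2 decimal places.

2.31 kg potassium nitrate, 0.97 kg sulfate of potash

Per-100 m² balance (a = potassium nitrate, b = sulfate of potash):
N: 0.13·a + 0·b = 0.3
K₂O: 0.44·a + 0.5·b = 1.5
From row1: a = (0.3 − 0·b) / 0.13.
Into row2: 0.44·(0.3 − 0·b)/0.13 + 0.5·b = 1.5 → b = 0.969231, a = 2.30769.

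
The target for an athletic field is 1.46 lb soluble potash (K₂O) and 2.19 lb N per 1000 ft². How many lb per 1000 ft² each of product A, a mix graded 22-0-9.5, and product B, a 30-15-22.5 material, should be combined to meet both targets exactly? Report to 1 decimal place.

Let a = lb of product A, b = lb of product B (per 1000 ft²).
K₂O: 0.095·a + 0.225·b = 1.46
N: 0.22·a + 0.3·b = 2.19
From row1: a = (1.46 − 0.225·b) / 0.095.
Into row2: 0.22·(1.46 − 0.225·b)/0.095 + 0.3·b = 2.19 → b = 5.3881, a = 2.60714.

2.6 lb product A, 5.4 lb product B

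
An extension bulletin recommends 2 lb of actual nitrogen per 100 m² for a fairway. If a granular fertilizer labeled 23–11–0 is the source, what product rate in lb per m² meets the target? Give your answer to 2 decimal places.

Product per 100 m² = 2 / 23% = 8.69565 lb.
Convert to per m²: 8.69565 × 0.01 = 0.0869565 lb.

0.09 lb of product per sq m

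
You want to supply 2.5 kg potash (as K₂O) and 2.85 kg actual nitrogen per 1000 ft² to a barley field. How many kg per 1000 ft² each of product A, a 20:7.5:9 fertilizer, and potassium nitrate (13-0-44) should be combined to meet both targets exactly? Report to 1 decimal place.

Per-1000 ft² balance (a = product A, b = potassium nitrate):
K₂O: 0.09·a + 0.44·b = 2.5
N: 0.2·a + 0.13·b = 2.85
From row1: a = (2.5 − 0.44·b) / 0.09.
Into row2: 0.2·(2.5 − 0.44·b)/0.09 + 0.13·b = 2.85 → b = 3.19135, a = 12.1756.

12.2 kg product A, 3.2 kg potassium nitrate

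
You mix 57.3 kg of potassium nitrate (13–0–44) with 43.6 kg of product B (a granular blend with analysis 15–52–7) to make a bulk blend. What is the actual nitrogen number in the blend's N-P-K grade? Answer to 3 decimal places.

Total mass = 57.3 + 43.6 = 100.9 kg.
N mass = 13%×57.3 + 15%×43.6 = 13.989 kg.
% N = 13.989 / 100.9 = 13.8642%.

13.864% N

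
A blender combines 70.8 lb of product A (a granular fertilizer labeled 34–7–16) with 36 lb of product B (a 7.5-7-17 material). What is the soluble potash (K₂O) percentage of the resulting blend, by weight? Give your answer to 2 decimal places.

Total mass = 70.8 + 36 = 106.8 lb.
K₂O mass = 16%×70.8 + 17%×36 = 17.448 lb.
% K₂O = 17.448 / 106.8 = 16.3371%.

16.34% K₂O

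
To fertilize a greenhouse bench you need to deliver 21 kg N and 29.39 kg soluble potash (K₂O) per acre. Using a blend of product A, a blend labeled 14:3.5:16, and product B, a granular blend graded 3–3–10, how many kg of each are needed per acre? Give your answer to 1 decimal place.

132.4 kg product A, 82.0 kg product B

Per-acre balance (a = product A, b = product B):
N: 0.14·a + 0.03·b = 21
K₂O: 0.16·a + 0.1·b = 29.39
Eliminate b: (row1) − 0.03/0.1·(row2) → 0.092·a = 12.183, so a = 132.424.
Then b = (29.39 − 0.16·132.424) / 0.1 = 82.0217.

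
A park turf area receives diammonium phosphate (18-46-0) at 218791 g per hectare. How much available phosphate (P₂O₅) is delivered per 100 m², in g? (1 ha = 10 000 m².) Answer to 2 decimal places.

P₂O₅ per hectare = 218791 × 46% = 100644 g.
Convert to per 100 m²: 100644 × 0.01 = 1006.439 g.

1006.44 g P₂O₅ per hundred sq m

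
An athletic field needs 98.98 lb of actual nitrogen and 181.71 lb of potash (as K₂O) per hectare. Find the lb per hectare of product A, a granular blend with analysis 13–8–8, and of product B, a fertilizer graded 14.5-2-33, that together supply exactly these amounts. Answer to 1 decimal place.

201.8 lb product A, 501.7 lb product B

Per-hectare balance (a = product A, b = product B):
N: 0.13·a + 0.145·b = 98.98
K₂O: 0.08·a + 0.33·b = 181.71
Eliminate b: (row1) − 0.145/0.33·(row2) → 0.0948485·a = 19.1377, so a = 201.772.
Then b = (181.71 − 0.08·201.772) / 0.33 = 501.722.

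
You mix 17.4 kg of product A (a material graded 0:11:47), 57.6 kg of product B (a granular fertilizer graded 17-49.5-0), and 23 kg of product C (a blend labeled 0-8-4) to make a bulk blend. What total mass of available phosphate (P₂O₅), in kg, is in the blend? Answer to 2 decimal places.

P₂O₅ mass = 11%×17.4 + 49.5%×57.6 + 8%×23 = 32.266 kg.

32.27 kg P₂O₅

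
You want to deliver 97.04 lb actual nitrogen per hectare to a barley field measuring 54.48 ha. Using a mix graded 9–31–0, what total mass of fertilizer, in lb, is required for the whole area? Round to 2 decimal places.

58741.55 lb

Product per hectare = 97.04 / 9% = 1078.22 lb.
Total product = 1078.22 × 54.48 = 58741.547 lb.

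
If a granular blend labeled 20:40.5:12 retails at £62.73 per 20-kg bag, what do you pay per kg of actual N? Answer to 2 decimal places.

N in bag = 20 × 20% = 4 kg.
Cost per kg N = £62.73 / 4 = £15.6825.

£15.68 per kg N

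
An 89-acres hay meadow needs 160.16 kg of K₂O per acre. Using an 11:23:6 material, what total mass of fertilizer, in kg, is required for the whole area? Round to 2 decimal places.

Product per acre = 160.16 / 6% = 2669.33 kg.
Total product = 2669.33 × 89 = 237570.667 kg.

237570.67 kg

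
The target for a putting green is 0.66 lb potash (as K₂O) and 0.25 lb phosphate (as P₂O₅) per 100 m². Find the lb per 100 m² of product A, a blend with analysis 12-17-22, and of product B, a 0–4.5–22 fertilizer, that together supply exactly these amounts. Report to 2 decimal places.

0.92 lb product A, 2.08 lb product B

Per-100 m² balance (a = product A, b = product B):
K₂O: 0.22·a + 0.22·b = 0.66
P₂O₅: 0.17·a + 0.045·b = 0.25
Eliminate b: (row1) − 0.22/0.045·(row2) → -0.611111·a = -0.562222, so a = 0.92.
Then b = (0.25 − 0.17·0.92) / 0.045 = 2.08.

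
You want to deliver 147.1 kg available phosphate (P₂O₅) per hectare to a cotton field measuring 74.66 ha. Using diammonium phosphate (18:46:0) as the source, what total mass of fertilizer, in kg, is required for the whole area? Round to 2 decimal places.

Product per hectare = 147.1 / 46% = 319.783 kg.
Total product = 319.783 × 74.66 = 23874.9696 kg.

23874.97 kg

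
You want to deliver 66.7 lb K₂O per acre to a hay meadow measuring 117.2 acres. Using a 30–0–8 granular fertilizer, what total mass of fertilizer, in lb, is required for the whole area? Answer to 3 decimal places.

Product per acre = 66.7 / 8% = 833.75 lb.
Total product = 833.75 × 117.2 = 97715.5 lb.

97715.500 lb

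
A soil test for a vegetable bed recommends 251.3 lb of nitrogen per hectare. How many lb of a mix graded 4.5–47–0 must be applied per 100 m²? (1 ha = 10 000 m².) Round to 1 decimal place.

Product per hectare = 251.3 / 4.5% = 5584.44 lb.
Convert to per 100 m²: 5584.44 × 0.01 = 55.8444 lb.

55.8 lb of product per hundred sq m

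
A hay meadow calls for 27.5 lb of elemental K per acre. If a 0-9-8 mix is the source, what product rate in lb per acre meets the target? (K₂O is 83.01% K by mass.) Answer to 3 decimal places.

414.107 lb of product per acre

As K₂O: 27.5 / 0.8301 = 33.1285 lb per acre.
Product per acre = 33.1285 / 8% = 414.1067 lb.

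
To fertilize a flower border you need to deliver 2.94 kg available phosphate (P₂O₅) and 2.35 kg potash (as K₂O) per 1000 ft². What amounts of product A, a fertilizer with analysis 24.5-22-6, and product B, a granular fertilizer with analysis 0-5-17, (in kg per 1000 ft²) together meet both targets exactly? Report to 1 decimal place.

11.1 kg product A, 9.9 kg product B

With a, b = kg per 1000 ft² of product A and product B:
P₂O₅: 0.22·a + 0.05·b = 2.94
K₂O: 0.06·a + 0.17·b = 2.35
Eliminate b: (row1) − 0.05/0.17·(row2) → 0.202353·a = 2.24882, so a = 11.1134.
Then b = (2.35 − 0.06·11.1134) / 0.17 = 9.90116.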